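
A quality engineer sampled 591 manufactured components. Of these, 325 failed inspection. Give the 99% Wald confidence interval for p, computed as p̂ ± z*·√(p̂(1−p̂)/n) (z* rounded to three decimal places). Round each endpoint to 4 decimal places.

The sample proportion is 325/591 = 0.54992.
SE = √(p̂(1−p̂)/n) = √(0.247508/591) = 0.020465.
The 99% critical value is z* = 2.576.
Margin of error: 2.576 × 0.020465 = 0.05272.
CI: 0.54992 ± 0.05272 = (0.4972, 0.6026).

(0.4972, 0.6026)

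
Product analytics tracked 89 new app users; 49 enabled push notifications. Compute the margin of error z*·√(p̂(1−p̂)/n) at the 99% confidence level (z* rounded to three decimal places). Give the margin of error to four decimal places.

With x = 49 successes in n = 89, p̂ = 0.55056.
Standard error of p̂: √(0.247444/89) = √0.002780264 = 0.052728.
The 99% critical value is z* = 2.576.
So ME = 0.1358.

ME = 0.1358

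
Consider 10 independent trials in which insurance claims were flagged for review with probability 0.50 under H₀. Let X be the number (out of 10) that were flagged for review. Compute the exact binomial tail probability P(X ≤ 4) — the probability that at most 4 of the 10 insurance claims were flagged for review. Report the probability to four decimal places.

X is binomial with n = 10 and p = 0.50.
P(X ≤ 4) = Σ_{j=0}^{4} C(10,j)·0.50^j·0.50^{10−j}.
= 0.000977 + 0.009766 + 0.043945 + 0.117188 + 0.205078 = 0.3770.

P = 0.3770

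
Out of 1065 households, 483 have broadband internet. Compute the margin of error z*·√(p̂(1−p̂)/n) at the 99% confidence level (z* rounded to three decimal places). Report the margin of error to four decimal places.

With x = 483 successes in n = 1065, p̂ = 0.45352.
SE = √(p̂(1−p̂)/n) = √(0.247840/1065) = 0.015255.
The 99% critical value is z* = 2.576.
ME = 2.576·0.015255 = 0.0393.

ME = 0.0393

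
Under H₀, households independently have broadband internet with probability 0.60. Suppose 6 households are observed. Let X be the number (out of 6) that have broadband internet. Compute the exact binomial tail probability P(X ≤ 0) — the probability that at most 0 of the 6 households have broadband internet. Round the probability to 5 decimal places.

P = 0.00410

X is binomial with n = 6 and p = 0.60.
P(X ≤ 0) = C(6,0)·0.60^0·0.40^6.
= 0.004096 = 0.00410.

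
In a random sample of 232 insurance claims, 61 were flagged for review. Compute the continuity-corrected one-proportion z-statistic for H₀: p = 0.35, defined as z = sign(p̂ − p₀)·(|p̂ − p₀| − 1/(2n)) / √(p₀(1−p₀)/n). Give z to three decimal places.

With x = 61 successes in n = 232, p̂ = 0.26293. p̂ − p₀ = -0.087069.
1/(2n) = 0.002155.
Corrected numerator: |-0.087069| − 0.002155 = 0.084914.
Null standard error: √(0.35·0.65/232) = √0.000980603 = 0.031315.
z = (−)0.084914/0.031315 = -2.712.

z = -2.712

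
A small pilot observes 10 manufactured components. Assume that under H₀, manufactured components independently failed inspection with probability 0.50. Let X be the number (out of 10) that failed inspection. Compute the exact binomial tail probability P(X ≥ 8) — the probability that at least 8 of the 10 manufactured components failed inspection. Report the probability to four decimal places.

P = 0.0547

X is binomial with n = 10 and p = 0.50.
P(X ≥ 8) = C(10,8)·0.50^8·0.50^2 + C(10,9)·0.50^9·0.50^1 + C(10,10)·0.50^10·0.50^0.
= 0.043945 + 0.009766 + 0.000977 = 0.0547.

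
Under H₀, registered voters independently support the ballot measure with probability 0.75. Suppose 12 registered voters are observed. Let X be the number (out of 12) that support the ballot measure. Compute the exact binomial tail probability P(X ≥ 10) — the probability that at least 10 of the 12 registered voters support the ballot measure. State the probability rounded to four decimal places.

P = 0.3907

X is binomial with n = 12 and p = 0.75.
P(X ≥ 10) = C(12,10)·0.75^10·0.25^2 + C(12,11)·0.75^11·0.25^1 + C(12,12)·0.75^12·0.25^0.
= 0.232293 + 0.126705 + 0.031676 = 0.3907.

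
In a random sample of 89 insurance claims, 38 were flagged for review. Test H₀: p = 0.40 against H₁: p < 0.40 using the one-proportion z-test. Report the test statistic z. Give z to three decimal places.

p̂ = 38/89 = 0.42697.
SE₀ = √(0.40·0.60/89) = 0.051929.
Test statistic: z = 0.02697/0.051929 = 0.519.

z = 0.519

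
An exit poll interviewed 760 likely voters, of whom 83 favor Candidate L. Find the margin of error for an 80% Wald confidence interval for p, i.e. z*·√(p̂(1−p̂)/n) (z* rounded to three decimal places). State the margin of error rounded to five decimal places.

With x = 83 successes in n = 760, p̂ = 0.10921.
SE(p̂) = √(0.10921·0.89079/760) = 0.011314.
z* = 1.282 at the 80% level.
So ME = 0.01450.

ME = 0.01450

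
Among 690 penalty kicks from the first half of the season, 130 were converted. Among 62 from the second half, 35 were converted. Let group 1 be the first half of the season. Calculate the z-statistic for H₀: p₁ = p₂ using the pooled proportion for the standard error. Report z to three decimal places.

z = -6.855

Sample proportions: p̂₁ = 130/690 = 0.18841 and p̂₂ = 35/62 = 0.56452.
Pooling: p̂ = 165/752 = 0.21941.
Pooled SE = √[0.1712720·0.01757831] ≈ 0.054870.
z = (p̂₁ − p̂₂)/SE = (0.18841 − 0.56452)/0.054870 = -0.37611/0.054870 = -6.855.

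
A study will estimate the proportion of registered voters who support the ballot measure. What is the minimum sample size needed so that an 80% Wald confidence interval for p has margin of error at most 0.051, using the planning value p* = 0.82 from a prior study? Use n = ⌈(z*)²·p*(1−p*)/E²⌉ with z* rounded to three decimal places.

For 80% confidence, z* = 1.282.
p*(1−p*) = 0.1476.
(z*)²·p*(1−p*)/E² = 1.643524·0.1476/0.002601 = 93.266.
⌈93.266⌉ = 94.

n = 94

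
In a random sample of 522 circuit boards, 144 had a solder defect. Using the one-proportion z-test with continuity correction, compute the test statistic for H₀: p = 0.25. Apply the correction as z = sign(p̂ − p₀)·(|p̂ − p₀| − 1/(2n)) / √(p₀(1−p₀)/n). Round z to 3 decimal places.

p̂ = 144/522 = 0.27586. p̂ − p₀ = 0.025862.
1/(2n) = 0.000958.
Corrected numerator: |0.025862| − 0.000958 = 0.024904.
Under H₀, SE = √(p₀(1−p₀)/n) = √(0.25·0.75/522) = √0.000359195 = 0.018952.
z = (+)0.024904/0.018952 = 1.314.

z = 1.314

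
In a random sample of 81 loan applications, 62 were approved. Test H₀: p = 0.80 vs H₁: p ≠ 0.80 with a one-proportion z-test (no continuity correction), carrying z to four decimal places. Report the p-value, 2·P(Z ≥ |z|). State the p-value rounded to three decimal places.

p-value = 0.437

With x = 62 successes in n = 81, p̂ = 0.76543.
Null standard error: √(0.80·0.20/81) = √0.001975309 = 0.044444.
z = (p̂ − p₀)/SE = (62/81 − 0.80)/0.044444 ≈ -0.7778.
From the standard normal, 2·P(Z ≥ |z|) = 0.437.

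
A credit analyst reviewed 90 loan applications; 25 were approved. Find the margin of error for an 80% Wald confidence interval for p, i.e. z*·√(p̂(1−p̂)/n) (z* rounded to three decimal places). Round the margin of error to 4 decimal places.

ME = 0.0605

Sample proportion p̂ = 25/90 = 0.27778.
Standard error of p̂: √(0.200617/90) = √0.002229081 = 0.047213.
The 80% critical value is z* = 1.282.
ME = 1.282·0.047213 = 0.0605.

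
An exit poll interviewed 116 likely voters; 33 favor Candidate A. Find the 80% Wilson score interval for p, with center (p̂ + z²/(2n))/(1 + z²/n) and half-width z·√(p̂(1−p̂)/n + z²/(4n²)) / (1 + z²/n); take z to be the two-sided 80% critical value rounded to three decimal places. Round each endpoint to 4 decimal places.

(0.2341, 0.3409)

p̂ = 33/116 = 0.28448; z = 1.282, so z² = 1.643524.
1 + z²/n = 1.014168.
Adjusted center: (0.28448 + z²/(2n))/1.014168 = 0.28749.
Radicand: p̂(1−p̂)/n + z²/(4n²) = 0.001754761 + 0.000030535 = 0.001785296.
Half-width = 1.282·√0.001785296/1.014168 = 0.05341.
Interval: 0.28749 ± 0.05341 → (0.2341, 0.3409).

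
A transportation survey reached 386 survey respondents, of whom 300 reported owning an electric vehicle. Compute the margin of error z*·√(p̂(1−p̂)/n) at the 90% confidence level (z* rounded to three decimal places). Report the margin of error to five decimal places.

ME = 0.03484

Sample proportion p̂ = 300/386 = 0.77720.
SE(p̂) = √(0.77720·0.22280/386) = 0.021180.
z* = 1.645 at the 90% level.
So ME = 0.03484.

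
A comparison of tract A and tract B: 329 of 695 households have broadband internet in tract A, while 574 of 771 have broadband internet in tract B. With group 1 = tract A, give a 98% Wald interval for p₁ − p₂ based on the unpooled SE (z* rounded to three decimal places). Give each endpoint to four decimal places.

(-0.3283, -0.2139)

p̂₁ = 329/695 = 0.47338, p̂₂ = 574/771 = 0.74449; p̂₁ − p̂₂ = -0.27111.
Unpooled SE = √(p̂₁(1−p̂₁)/n₁ + p̂₂(1−p̂₂)/n₂) = √(0.000358693 + 0.000246726) = 0.024605.
The 98% critical value is z* = 2.326. Margin = 2.326·0.024605 = 0.05723.
Interval: -0.27111 ± 0.05723 → (-0.3283, -0.2139).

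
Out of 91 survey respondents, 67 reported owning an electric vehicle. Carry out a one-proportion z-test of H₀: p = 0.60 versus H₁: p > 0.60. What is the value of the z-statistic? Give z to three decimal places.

With x = 67 successes in n = 91, p̂ = 0.73626.
SE₀ = √(0.60·0.40/91) = 0.051355.
z = (p̂ − p₀)/SE = (0.73626 − 0.60)/0.051355 = 2.653.

z = 2.653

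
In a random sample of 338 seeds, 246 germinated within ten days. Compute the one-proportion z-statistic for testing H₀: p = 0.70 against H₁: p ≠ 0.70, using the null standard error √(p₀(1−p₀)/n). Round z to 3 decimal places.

z = 1.116

p̂ = 246/338 = 0.72781.
Under H₀, SE = √(p₀(1−p₀)/n) = √(0.70·0.30/338) = √0.000621302 = 0.024926.
z = (p̂ − p₀)/SE = (0.72781 − 0.70)/0.024926 = 1.116.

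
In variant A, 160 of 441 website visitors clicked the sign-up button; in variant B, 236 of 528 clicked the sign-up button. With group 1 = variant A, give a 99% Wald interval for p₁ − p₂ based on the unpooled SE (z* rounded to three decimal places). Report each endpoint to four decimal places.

p̂₁ = 160/441 = 0.36281, p̂₂ = 236/528 = 0.44697; p̂₁ − p̂₂ = -0.08416.
SE = √(0.000524216 + 0.000468159) = √0.000992375 = 0.031502.
z* = 2.576 at the 99% level. Margin of error = 0.08115.
CI: -0.08416 ± 0.08115 = (-0.1653, -0.0030).

(-0.1653, -0.0030)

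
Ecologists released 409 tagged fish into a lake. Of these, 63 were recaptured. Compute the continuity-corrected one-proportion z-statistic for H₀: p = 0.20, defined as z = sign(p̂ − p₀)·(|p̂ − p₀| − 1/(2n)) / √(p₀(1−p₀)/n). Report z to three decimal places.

p̂ = 63/409 = 0.15403. p̂ − p₀ = -0.045966.
Continuity correction 1/(2n) = 1/818 = 0.001222.
Corrected numerator: |-0.045966| − 0.001222 = 0.044744.
Under H₀, SE = √(p₀(1−p₀)/n) = √(0.20·0.80/409) = √0.000391198 = 0.019779.
z = (−)0.044744/0.019779 = -2.262.

z = -2.262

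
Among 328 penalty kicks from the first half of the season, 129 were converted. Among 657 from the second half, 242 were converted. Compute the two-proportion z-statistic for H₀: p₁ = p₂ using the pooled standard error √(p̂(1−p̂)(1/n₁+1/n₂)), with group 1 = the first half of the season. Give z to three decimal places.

Sample proportions: p̂₁ = 129/328 = 0.39329 and p̂₂ = 242/657 = 0.36834.
Pooling: p̂ = 371/985 = 0.37665.
Pooled SE = √[0.2347847·0.00457085] ≈ 0.032759.
z = 0.02495/0.032759 = 0.762.

z = 0.762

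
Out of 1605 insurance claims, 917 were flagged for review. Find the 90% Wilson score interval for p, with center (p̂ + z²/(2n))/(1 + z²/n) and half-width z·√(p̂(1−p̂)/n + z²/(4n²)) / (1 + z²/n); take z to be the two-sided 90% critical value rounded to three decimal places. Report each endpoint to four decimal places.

(0.5509, 0.5915)

Here p̂ = 917/1605 = 0.57134 and z = 1.645 (z² = 2.706025).
1 + z²/n = 1.001686.
Adjusted center: (0.57134 + z²/(2n))/1.001686 = 0.57122.
Radicand: p̂(1−p̂)/n + z²/(4n²) = 0.000152592 + 0.000000263 = 0.000152855.
Half-width = 1.645·√0.000152855/1.001686 = 0.02030.
CI: 0.57122 ± 0.02030 = (0.5509, 0.5915).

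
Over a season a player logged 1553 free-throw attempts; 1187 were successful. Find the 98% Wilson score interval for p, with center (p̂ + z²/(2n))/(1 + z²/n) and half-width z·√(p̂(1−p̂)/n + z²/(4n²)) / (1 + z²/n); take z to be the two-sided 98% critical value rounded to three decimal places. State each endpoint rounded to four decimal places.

(0.7384, 0.7884)

p̂ = 1187/1553 = 0.76433; z = 2.326, so z² = 5.410276.
1 + z²/n = 1.003484.
Center = (0.76433 + 0.001742)/1.003484 = 0.76341.
Radicand: p̂(1−p̂)/n + z²/(4n²) = 0.000115989 + 0.000000561 = 0.000116550.
Half-width = z·√(radicand)/denom = 2.326·0.010796/1.003484 = 0.02502.
So the interval runs from 0.7384 to 0.7884.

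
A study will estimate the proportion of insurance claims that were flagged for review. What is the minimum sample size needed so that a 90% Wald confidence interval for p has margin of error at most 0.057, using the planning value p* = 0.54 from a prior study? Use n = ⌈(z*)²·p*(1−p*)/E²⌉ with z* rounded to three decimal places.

n = 207

The 90% critical value is z* = 1.645.
p*(1−p*) = 0.2484.
(z*)²·p*(1−p*)/E² = 2.706025·0.2484/0.003249 = 206.887.
Rounding up, n = 207.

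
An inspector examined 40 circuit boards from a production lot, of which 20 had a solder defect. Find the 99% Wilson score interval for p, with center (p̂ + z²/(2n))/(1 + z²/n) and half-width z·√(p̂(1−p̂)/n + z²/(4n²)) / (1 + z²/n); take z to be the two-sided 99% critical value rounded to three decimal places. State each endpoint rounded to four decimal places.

p̂ = 20/40 = 0.50000; z = 2.576, so z² = 6.635776.
1 + z²/n = 1.165894.
Center = (0.50000 + 0.082947)/1.165894 = 0.50000.
Radicand: p̂(1−p̂)/n + z²/(4n²) = 0.006250000 + 0.001036840 = 0.007286840.
Half-width = 2.576·√0.007286840/1.165894 = 0.18861.
Interval: 0.50000 ± 0.18861 → (0.3114, 0.6886).

(0.3114, 0.6886)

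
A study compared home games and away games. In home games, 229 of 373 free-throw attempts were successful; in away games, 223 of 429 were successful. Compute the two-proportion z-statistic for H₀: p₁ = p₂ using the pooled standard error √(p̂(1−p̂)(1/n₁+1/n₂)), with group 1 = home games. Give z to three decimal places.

z = 2.681

Sample proportions: p̂₁ = 229/373 = 0.61394 and p̂₂ = 223/429 = 0.51981.
Pooled p̂ = (229+223)/(373+429) = 452/802 = 0.56359.
Pooled SE = √[0.2459562·0.00501197] ≈ 0.035110.
z = (p̂₁ − p̂₂)/SE = (0.61394 − 0.51981)/0.035110 = 0.09413/0.035110 = 2.681.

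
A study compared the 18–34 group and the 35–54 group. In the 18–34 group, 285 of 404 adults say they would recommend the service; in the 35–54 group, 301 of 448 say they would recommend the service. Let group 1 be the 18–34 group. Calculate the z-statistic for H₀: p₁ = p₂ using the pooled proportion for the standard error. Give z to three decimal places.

z = 1.056

p̂₁ = 285/404 = 0.70545, p̂₂ = 301/448 = 0.67188.
Pooled p̂ = (285+301)/(404+448) = 586/852 = 0.68779.
SE = √[p̂(1−p̂)(1/n₁+1/n₂)] = √[0.68779·0.31221·(1/404+1/448)] ≈ 0.031794.
z = (p̂₁ − p̂₂)/SE = (0.70545 − 0.67188)/0.031794 = 0.03357/0.031794 = 1.056.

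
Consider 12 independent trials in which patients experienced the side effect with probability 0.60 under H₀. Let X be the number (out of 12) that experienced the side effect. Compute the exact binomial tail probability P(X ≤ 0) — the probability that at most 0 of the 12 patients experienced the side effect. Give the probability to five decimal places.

X ~ Binomial(n=12, p=0.60).
P(X ≤ 0) = C(12,0)·0.60^0·0.40^12.
= 0.000017 = 0.00002.

P = 0.00002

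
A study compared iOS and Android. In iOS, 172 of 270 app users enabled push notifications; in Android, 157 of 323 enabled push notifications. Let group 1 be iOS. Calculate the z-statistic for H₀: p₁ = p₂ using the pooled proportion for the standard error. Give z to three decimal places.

z = 3.684

Sample proportions: p̂₁ = 172/270 = 0.63704 and p̂₂ = 157/323 = 0.48607.
Pooling: p̂ = 329/593 = 0.55481.
Pooled SE = √[0.2469963·0.00679968] ≈ 0.040982.
z = 0.15097/0.040982 = 3.684.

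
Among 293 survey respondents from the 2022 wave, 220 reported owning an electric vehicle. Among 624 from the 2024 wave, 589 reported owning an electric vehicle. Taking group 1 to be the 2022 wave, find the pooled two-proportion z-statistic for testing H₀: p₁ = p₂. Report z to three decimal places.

Sample proportions: p̂₁ = 220/293 = 0.75085 and p̂₂ = 589/624 = 0.94391.
Pooled p̂ = (220+589)/(293+624) = 809/917 = 0.88222.
Pooled SE = √[0.1039043·0.00501553] ≈ 0.022828.
z = (p̂₁ − p̂₂)/SE = (0.75085 − 0.94391)/0.022828 = -0.19306/0.022828 = -8.457.

z = -8.457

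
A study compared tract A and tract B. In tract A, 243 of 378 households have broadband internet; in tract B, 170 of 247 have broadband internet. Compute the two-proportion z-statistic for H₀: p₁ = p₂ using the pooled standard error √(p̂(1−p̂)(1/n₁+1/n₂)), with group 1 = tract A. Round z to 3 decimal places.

Sample proportions: p̂₁ = 243/378 = 0.64286 and p̂₂ = 170/247 = 0.68826.
Pooling: p̂ = 413/625 = 0.66080.
SE = √[p̂(1−p̂)(1/n₁+1/n₂)] = √[0.66080·0.33920·(1/378+1/247)] ≈ 0.038735.
z = (p̂₁ − p̂₂)/SE = (0.64286 − 0.68826)/0.038735 = -0.04540/0.038735 = -1.172.

z = -1.172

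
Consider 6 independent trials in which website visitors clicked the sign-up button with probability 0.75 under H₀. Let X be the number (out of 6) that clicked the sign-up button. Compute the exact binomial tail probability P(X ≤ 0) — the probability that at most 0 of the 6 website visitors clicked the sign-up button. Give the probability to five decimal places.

P = 0.00024

X ~ Binomial(n=6, p=0.75).
P(X ≤ 0) = C(6,0)·0.75^0·0.25^6.
= 0.000244 = 0.00024.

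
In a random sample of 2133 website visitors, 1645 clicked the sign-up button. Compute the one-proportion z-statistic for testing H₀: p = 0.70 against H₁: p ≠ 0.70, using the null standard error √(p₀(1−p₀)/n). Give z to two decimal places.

p̂ = 1645/2133 = 0.77121.
Null standard error: √(0.70·0.30/2133) = √0.000098453 = 0.009922.
z = (0.77121 − 0.70)/0.009922 = 0.07121/0.009922 = 7.18.

z = 7.18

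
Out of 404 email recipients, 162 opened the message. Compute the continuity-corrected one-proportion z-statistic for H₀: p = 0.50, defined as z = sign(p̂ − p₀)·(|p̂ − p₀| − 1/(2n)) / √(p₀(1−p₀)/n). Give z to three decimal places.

p̂ = 162/404 = 0.40099. p̂ − p₀ = -0.099010.
Continuity correction 1/(2n) = 1/808 = 0.001238.
Corrected numerator: |-0.099010| − 0.001238 = 0.097772.
Under H₀, SE = √(p₀(1−p₀)/n) = √(0.50·0.50/404) = √0.000618812 = 0.024876.
z = (−)0.097772/0.024876 = -3.930.

z = -3.930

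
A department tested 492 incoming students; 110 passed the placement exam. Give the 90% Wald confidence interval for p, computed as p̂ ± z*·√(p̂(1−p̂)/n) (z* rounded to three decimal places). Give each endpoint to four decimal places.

p̂ = 110/492 = 0.22358.
SE(p̂) = √(0.22358·0.77642/492) = 0.018784.
z* = 1.645 at the 90% level.
Margin = 1.645·0.018784 = 0.03090.
So the interval runs from 0.1927 to 0.2545.

(0.1927, 0.2545)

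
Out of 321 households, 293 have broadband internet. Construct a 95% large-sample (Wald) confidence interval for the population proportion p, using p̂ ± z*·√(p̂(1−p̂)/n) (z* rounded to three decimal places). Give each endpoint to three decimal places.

The sample proportion is 293/321 = 0.91277.
Standard error of p̂: √(0.079619/321) = √0.000248034 = 0.015749.
z* = 1.960 at the 95% level.
Margin = 1.960·0.015749 = 0.03087.
CI: 0.91277 ± 0.03087 = (0.882, 0.944).

(0.882, 0.944)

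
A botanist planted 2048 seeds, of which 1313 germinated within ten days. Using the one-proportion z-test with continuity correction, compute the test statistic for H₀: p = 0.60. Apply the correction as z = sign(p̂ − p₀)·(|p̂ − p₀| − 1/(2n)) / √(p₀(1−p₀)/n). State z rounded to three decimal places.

z = 3.775

Sample proportion p̂ = 1313/2048 = 0.64111. p̂ − p₀ = 0.041113.
Continuity correction 1/(2n) = 1/4096 = 0.000244.
Corrected numerator: |0.041113| − 0.000244 = 0.040869.
Null standard error: √(0.60·0.40/2048) = √0.000117187 = 0.010825.
z = (+)0.040869/0.010825 = 3.775.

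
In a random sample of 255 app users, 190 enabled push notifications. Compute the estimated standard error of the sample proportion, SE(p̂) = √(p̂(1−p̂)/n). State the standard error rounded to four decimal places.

With x = 190 successes in n = 255, p̂ = 0.74510.
p̂(1−p̂) = 0.189926.
Dividing by n and taking the root: √0.000744808 = 0.0273.

SE = 0.0273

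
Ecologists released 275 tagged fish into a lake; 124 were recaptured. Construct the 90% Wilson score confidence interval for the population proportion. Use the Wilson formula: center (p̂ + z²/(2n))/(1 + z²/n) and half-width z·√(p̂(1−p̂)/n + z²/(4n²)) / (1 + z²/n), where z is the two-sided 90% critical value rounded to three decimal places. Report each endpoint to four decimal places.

(0.4023, 0.5005)

p̂ = 124/275 = 0.45091; z = 1.645, so z² = 2.706025.
Denominator 1 + z²/n = 1 + 2.706025/275 = 1.009840.
Center = (0.45091 + 0.004920)/1.009840 = 0.45139.
Radicand: p̂(1−p̂)/n + z²/(4n²) = 0.000900328 + 0.000008946 = 0.000909274.
Half-width = z·√(radicand)/denom = 1.645·0.030154/1.009840 = 0.04912.
So the interval runs from 0.4023 to 0.5005.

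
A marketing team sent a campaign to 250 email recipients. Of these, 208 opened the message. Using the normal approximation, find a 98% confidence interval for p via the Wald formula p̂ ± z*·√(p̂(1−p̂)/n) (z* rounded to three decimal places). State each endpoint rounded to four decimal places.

(0.7770, 0.8870)

The sample proportion is 208/250 = 0.83200.
SE(p̂) = √(0.83200·0.16800/250) = 0.023645.
The 98% critical value is z* = 2.326.
Margin = 2.326·0.023645 = 0.05500.
Interval: 0.83200 ± 0.05500 → (0.7770, 0.8870).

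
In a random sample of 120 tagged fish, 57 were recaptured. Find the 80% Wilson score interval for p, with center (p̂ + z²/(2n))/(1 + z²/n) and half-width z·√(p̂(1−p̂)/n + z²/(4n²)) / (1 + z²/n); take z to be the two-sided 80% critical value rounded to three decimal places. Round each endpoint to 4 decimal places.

(0.4173, 0.5334)

Here p̂ = 57/120 = 0.47500 and z = 1.282 (z² = 1.643524).
1 + z²/n = 1.013696.
Adjusted center: (0.47500 + z²/(2n))/1.013696 = 0.47534.
Radicand: p̂(1−p̂)/n + z²/(4n²) = 0.002078125 + 0.000028533 = 0.002106658.
Half-width = z·√(radicand)/denom = 1.282·0.045898/1.013696 = 0.05805.
So the interval runs from 0.4173 to 0.5334.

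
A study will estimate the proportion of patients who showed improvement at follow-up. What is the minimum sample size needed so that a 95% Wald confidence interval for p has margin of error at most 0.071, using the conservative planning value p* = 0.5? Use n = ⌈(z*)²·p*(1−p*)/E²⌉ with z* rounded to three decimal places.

n = 191

z* = 1.960 at the 95% level.
p*(1−p*) = 0.2500.
(z*)²·p*(1−p*)/E² = 3.841600·0.2500/0.005041 = 190.518.
Rounding up, n = 191.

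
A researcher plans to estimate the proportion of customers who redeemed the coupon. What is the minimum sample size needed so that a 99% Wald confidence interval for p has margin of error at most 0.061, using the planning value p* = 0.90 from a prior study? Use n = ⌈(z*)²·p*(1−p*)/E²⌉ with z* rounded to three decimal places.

For 99% confidence, z* = 2.576.
p*(1−p*) = 0.0900.
Required n before rounding: 6.635776 × 0.0900 / 0.061² = 160.500.
Rounding up, n = 161.

n = 161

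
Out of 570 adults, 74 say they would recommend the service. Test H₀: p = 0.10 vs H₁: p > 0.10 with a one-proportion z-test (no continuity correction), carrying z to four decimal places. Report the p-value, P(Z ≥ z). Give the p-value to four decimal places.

p-value = 0.0088

The sample proportion is 74/570 = 0.12982.
SE₀ = √(0.10·0.90/570) = 0.012566.
z = (p̂ − p₀)/SE = (74/570 − 0.10)/0.012566 ≈ 2.3735.
From the standard normal, P(Z ≥ z) = 0.0088.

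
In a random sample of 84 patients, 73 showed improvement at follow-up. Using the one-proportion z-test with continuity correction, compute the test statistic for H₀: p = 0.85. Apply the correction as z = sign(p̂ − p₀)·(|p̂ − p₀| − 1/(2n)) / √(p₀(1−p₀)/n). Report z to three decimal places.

Sample proportion p̂ = 73/84 = 0.86905. p̂ − p₀ = 0.019048.
1/(2n) = 0.005952.
Corrected numerator: |0.019048| − 0.005952 = 0.013096.
SE₀ = √(0.85·0.15/84) = 0.038960.
z = (+)0.013096/0.038960 = 0.336.

z = 0.336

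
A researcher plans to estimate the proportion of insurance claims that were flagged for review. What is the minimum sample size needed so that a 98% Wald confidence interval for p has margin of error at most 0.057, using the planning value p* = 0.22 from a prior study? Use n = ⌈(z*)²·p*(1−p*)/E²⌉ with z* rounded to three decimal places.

n = 286

The 98% critical value is z* = 2.326.
p*(1−p*) = 0.1716.
(z*)²·p*(1−p*)/E² = 5.410276·0.1716/0.003249 = 285.750.
Rounding up, n = 286.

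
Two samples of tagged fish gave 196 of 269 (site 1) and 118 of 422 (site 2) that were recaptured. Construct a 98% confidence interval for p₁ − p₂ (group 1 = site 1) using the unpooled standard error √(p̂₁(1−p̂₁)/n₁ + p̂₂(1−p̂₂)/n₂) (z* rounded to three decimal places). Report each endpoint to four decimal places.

p̂₁ = 0.72862, p̂₂ = 0.27962, so the observed difference is 0.44900.
Unpooled SE = √(p̂₁(1−p̂₁)/n₁ + p̂₂(1−p̂₂)/n₂) = √(0.000735059 + 0.000477329) = 0.034819.
For 98% confidence, z* = 2.326. Margin of error = 0.08099.
CI: 0.44900 ± 0.08099 = (0.3680, 0.5300).

(0.3680, 0.5300)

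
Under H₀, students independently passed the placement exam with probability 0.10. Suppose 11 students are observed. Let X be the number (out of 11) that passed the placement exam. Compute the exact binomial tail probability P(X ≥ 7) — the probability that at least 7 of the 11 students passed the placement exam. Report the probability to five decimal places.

X is binomial with n = 11 and p = 0.10.
P(X ≥ 7) = Σ_{j=7}^{11} C(11,j)·0.10^j·0.90^{11−j}.
= 0.000022 + 0.000001 + 0.000000 + 0.000000 + 0.000000 = 0.00002.

P = 0.00002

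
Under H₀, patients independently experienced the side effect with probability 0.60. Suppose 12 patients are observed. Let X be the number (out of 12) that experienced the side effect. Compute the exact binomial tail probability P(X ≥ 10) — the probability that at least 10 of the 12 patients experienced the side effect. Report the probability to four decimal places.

P = 0.0834

X is binomial with n = 12 and p = 0.60.
P(X ≥ 10) = C(12,10)·0.60^10·0.40^2 + C(12,11)·0.60^11·0.40^1 + C(12,12)·0.60^12·0.40^0.
= 0.063852 + 0.017414 + 0.002177 = 0.0834.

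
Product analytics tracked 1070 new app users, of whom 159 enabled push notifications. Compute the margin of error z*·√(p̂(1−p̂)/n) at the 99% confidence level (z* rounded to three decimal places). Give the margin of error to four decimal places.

Sample proportion p̂ = 159/1070 = 0.14860.
SE(p̂) = √(0.14860·0.85140/1070) = 0.010874.
z* = 2.576 at the 99% level.
ME = 2.576·0.010874 = 0.0280.

ME = 0.0280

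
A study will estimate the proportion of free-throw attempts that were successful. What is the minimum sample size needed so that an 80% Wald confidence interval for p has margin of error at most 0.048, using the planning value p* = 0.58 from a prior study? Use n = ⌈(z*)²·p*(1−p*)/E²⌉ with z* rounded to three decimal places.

z* = 1.282 at the 80% level.
p*(1−p*) = 0.2436.
Required n before rounding: 1.643524 × 0.2436 / 0.048² = 173.768.
⌈173.768⌉ = 174.

n = 174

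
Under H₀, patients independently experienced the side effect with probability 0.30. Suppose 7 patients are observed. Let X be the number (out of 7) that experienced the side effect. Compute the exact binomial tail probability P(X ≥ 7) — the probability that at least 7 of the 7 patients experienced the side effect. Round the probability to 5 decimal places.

P = 0.00022

X is binomial with n = 7 and p = 0.30.
P(X ≥ 7) = C(7,7)·0.30^7·0.70^0.
= 0.000219 = 0.00022.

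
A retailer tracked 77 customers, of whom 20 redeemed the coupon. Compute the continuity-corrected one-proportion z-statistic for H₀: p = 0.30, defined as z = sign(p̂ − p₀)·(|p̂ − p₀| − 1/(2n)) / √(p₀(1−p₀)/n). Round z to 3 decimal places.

p̂ = 20/77 = 0.25974. p̂ − p₀ = -0.040260.
Continuity correction 1/(2n) = 1/154 = 0.006494.
Corrected numerator: |-0.040260| − 0.006494 = 0.033766.
Null standard error: √(0.30·0.70/77) = √0.002727273 = 0.052223.
z = (−)0.033766/0.052223 = -0.647.

z = -0.647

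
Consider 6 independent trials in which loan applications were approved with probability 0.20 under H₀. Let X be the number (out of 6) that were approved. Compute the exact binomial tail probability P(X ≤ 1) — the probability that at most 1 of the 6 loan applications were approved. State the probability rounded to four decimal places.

X ~ Binomial(n=6, p=0.20).
P(X ≤ 1) = C(6,0)·0.20^0·0.80^6 + C(6,1)·0.20^1·0.80^5.
= 0.262144 + 0.393216 = 0.6554.

P = 0.6554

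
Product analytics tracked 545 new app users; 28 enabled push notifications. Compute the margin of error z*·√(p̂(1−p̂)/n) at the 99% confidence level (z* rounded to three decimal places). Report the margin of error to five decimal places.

Sample proportion p̂ = 28/545 = 0.05138.
Standard error of p̂: √(0.048737/545) = √0.000089425 = 0.009456.
For 99% confidence, z* = 2.576.
Margin of error = z*·SE = 2.576 × 0.009456 = 0.02436.

ME = 0.02436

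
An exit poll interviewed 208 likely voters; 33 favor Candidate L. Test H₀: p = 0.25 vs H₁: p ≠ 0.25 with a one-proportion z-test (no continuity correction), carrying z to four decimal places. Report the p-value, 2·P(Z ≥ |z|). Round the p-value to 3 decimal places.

p̂ = 33/208 = 0.15865.
Null standard error: √(0.25·0.75/208) = √0.000901442 = 0.030024.
z = (p̂ − p₀)/SE = (33/208 − 0.25)/0.030024 ≈ -3.0424.
p-value = 2·P(Z ≥ |z|) with z = -3.0424 → 0.002.

p-value = 0.002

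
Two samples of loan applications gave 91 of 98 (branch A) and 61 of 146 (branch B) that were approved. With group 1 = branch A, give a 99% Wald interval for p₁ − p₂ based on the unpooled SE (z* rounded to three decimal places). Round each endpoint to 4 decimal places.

(0.3861, 0.6354)

p̂₁ = 0.92857, p̂₂ = 0.41781, so the observed difference is 0.51076.
SE = √(0.000676801 + 0.001666058) = √0.002342859 = 0.048403.
The 99% critical value is z* = 2.576. Margin = 2.576·0.048403 = 0.12469.
Interval: 0.51076 ± 0.12469 → (0.3861, 0.6354).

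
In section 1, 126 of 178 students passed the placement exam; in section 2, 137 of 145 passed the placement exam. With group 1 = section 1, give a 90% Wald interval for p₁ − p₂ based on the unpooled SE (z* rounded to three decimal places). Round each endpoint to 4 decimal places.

(-0.3011, -0.1728)

p̂₁ = 126/178 = 0.70787, p̂₂ = 137/145 = 0.94483; p̂₁ − p̂₂ = -0.23696.
Unpooled SE = √(p̂₁(1−p̂₁)/n₁ + p̂₂(1−p̂₂)/n₂) = √(0.001161753 + 0.000359506) = 0.039003.
For 90% confidence, z* = 1.645. Margin = 1.645·0.039003 = 0.06416.
Interval: -0.23696 ± 0.06416 → (-0.3011, -0.1728).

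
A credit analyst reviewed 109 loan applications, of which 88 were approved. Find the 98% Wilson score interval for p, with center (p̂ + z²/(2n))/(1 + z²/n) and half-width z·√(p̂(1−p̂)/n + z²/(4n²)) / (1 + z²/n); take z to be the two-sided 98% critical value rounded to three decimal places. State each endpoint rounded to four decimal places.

Here p̂ = 88/109 = 0.80734 and z = 2.326 (z² = 5.410276).
Denominator 1 + z²/n = 1 + 5.410276/109 = 1.049636.
Adjusted center: (0.80734 + z²/(2n))/1.049636 = 0.79281.
Radicand: p̂(1−p̂)/n + z²/(4n²) = 0.001426995 + 0.000113843 = 0.001540838.
Half-width = z·√(radicand)/denom = 2.326·0.039254/1.049636 = 0.08699.
Interval: 0.79281 ± 0.08699 → (0.7058, 0.8798).

(0.7058, 0.8798)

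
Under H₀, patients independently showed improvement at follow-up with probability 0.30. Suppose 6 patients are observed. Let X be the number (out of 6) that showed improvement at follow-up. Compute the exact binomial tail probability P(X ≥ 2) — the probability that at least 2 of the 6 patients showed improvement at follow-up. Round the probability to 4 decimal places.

X is binomial with n = 6 and p = 0.30.
P(X ≥ 2) = Σ_{j=2}^{6} C(6,j)·0.30^j·0.70^{6−j}.
= 0.324135 + 0.185220 + 0.059535 + 0.010206 + 0.000729 = 0.5798.

P = 0.5798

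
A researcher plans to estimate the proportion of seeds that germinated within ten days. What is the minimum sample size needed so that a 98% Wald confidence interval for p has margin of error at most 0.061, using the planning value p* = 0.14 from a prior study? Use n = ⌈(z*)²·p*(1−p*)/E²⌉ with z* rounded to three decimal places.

The 98% critical value is z* = 2.326.
p*(1−p*) = 0.14·0.86 = 0.1204.
(z*)²·p*(1−p*)/E² = 5.410276·0.1204/0.003721 = 175.060.
⌈175.060⌉ = 176.

n = 176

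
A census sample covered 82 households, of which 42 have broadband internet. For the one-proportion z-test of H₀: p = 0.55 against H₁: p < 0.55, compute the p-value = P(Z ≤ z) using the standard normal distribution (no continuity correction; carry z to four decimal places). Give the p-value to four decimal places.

p-value = 0.2457

With x = 42 successes in n = 82, p̂ = 0.51220.
Null standard error: √(0.55·0.45/82) = √0.003018293 = 0.054939.
Test statistic (full precision, shown to 4 dp): z = (42/82 − 0.55)/SE₀ ≈ -0.6881.
From the standard normal, P(Z ≤ z) = 0.2457.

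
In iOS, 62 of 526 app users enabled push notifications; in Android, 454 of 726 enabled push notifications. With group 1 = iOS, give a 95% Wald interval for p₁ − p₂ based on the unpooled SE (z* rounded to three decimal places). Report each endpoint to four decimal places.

(-0.5522, -0.4628)

p̂₁ = 0.11787, p̂₂ = 0.62534, so the observed difference is -0.50747.
SE = √(0.000197675 + 0.000322712) = √0.000520387 = 0.022812.
The 95% critical value is z* = 1.960. Margin of error = 0.04471.
So the interval runs from -0.5522 to -0.4628.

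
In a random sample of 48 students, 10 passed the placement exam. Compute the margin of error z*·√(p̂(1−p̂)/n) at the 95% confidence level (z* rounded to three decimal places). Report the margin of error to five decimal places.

p̂ = 10/48 = 0.20833.
SE(p̂) = √(0.20833·0.79167/48) = 0.058618.
The 95% critical value is z* = 1.960.
So ME = 0.11489.

ME = 0.11489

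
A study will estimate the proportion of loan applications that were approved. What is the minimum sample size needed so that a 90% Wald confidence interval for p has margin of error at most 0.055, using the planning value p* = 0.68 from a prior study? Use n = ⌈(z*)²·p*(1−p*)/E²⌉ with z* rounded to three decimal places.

The 90% critical value is z* = 1.645.
p*(1−p*) = 0.68·0.32 = 0.2176.
Required n before rounding: 2.706025 × 0.2176 / 0.055² = 194.655.
⌈194.655⌉ = 195.

n = 195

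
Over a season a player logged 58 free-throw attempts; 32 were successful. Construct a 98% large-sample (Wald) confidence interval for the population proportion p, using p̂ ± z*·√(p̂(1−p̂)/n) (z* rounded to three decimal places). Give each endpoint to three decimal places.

(0.400, 0.704)

With x = 32 successes in n = 58, p̂ = 0.55172.
SE(p̂) = √(0.55172·0.44828/58) = 0.065301.
The 98% critical value is z* = 2.326.
Margin = 2.326·0.065301 = 0.15189.
So the interval runs from 0.400 to 0.704.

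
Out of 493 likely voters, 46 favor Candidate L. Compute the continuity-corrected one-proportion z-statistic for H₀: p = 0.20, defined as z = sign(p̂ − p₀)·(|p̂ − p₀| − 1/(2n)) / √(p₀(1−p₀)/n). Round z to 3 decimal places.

z = -5.866

With x = 46 successes in n = 493, p̂ = 0.09331. p̂ − p₀ = -0.106694.
Continuity correction 1/(2n) = 1/986 = 0.001014.
Corrected numerator: |-0.106694| − 0.001014 = 0.105680.
Under H₀, SE = √(p₀(1−p₀)/n) = √(0.20·0.80/493) = √0.000324544 = 0.018015.
z = (−)0.105680/0.018015 = -5.866.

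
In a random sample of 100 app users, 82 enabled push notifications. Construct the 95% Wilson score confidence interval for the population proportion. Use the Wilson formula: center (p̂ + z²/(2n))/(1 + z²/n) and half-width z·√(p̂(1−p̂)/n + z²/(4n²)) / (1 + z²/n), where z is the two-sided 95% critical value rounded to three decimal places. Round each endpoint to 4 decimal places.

Here p̂ = 82/100 = 0.82000 and z = 1.960 (z² = 3.841600).
1 + z²/n = 1.038416.
Adjusted center: (0.82000 + z²/(2n))/1.038416 = 0.80816.
Radicand: p̂(1−p̂)/n + z²/(4n²) = 0.001476000 + 0.000096040 = 0.001572040.
Half-width = 1.960·√0.001572040/1.038416 = 0.07484.
So the interval runs from 0.7333 to 0.8830.

(0.7333, 0.8830)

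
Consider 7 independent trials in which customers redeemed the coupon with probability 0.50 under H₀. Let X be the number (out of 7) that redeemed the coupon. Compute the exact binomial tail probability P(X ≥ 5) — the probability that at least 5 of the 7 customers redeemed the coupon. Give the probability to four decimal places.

X is binomial with n = 7 and p = 0.50.
P(X ≥ 5) = C(7,5)·0.50^5·0.50^2 + C(7,6)·0.50^6·0.50^1 + C(7,7)·0.50^7·0.50^0.
= 0.164062 + 0.054688 + 0.007812 = 0.2266.

P = 0.2266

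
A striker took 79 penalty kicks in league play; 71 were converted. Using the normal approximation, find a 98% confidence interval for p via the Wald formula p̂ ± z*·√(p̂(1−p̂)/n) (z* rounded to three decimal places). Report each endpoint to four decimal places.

p̂ = 71/79 = 0.89873.
SE = √(p̂(1−p̂)/n) = √(0.091011/79) = 0.033942.
The 98% critical value is z* = 2.326.
Margin = 2.326·0.033942 = 0.07895.
CI: 0.89873 ± 0.07895 = (0.8198, 0.9777).

(0.8198, 0.9777)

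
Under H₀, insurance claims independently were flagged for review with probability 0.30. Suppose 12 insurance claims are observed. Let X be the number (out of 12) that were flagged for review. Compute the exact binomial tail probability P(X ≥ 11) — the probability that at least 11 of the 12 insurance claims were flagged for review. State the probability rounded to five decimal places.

X is binomial with n = 12 and p = 0.30.
P(X ≥ 11) = C(12,11)·0.30^11·0.70^1 + C(12,12)·0.30^12·0.70^0.
= 0.000015 + 0.000001 = 0.00002.

P = 0.00002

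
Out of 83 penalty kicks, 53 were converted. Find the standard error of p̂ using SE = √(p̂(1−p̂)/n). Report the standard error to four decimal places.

SE = 0.0527

p̂ = 53/83 = 0.63855.
p̂(1−p̂) = 0.230804.
SE = √(0.230804/83) = 0.0527.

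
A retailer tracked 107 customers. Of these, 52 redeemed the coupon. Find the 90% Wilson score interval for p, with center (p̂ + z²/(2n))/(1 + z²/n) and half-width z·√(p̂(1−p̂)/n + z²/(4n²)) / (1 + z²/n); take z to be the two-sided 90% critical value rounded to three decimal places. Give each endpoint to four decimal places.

(0.4078, 0.5648)

Here p̂ = 52/107 = 0.48598 and z = 1.645 (z² = 2.706025).
Denominator 1 + z²/n = 1 + 2.706025/107 = 1.025290.
Adjusted center: (0.48598 + z²/(2n))/1.025290 = 0.48633.
Radicand: p̂(1−p̂)/n + z²/(4n²) = 0.002334612 + 0.000059089 = 0.002393701.
Half-width = z·√(radicand)/denom = 1.645·0.048925/1.025290 = 0.07850.
CI: 0.48633 ± 0.07850 = (0.4078, 0.5648).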